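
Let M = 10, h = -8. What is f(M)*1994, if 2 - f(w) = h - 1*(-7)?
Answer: 5982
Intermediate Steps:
f(w) = 3 (f(w) = 2 - (-8 - 1*(-7)) = 2 - (-8 + 7) = 2 - 1*(-1) = 2 + 1 = 3)
f(M)*1994 = 3*1994 = 5982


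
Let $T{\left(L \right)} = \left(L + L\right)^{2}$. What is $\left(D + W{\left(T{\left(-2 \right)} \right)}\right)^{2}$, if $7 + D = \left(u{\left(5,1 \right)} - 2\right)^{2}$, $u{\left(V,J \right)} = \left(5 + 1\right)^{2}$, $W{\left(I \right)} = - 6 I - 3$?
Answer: $1102500$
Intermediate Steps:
$T{\left(L \right)} = 4 L^{2}$ ($T{\left(L \right)} = \left(2 L\right)^{2} = 4 L^{2}$)
$W{\left(I \right)} = -3 - 6 I$
$u{\left(V,J \right)} = 36$ ($u{\left(V,J \right)} = 6^{2} = 36$)
$D = 1149$ ($D = -7 + \left(36 - 2\right)^{2} = -7 + 34^{2} = -7 + 1156 = 1149$)
$\left(D + W{\left(T{\left(-2 \right)} \right)}\right)^{2} = \left(1149 - \left(3 + 6 \cdot 4 \left(-2\right)^{2}\right)\right)^{2} = \left(1149 - \left(3 + 6 \cdot 4 \cdot 4\right)\right)^{2} = \left(1149 - 99\right)^{2} = 1050^{2} = 1102500$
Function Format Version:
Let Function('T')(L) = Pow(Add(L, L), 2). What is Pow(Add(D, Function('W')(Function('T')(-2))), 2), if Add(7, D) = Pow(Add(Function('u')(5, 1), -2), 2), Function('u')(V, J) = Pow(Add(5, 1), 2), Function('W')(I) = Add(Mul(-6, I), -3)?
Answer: 1102500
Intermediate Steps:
Function('T')(L) = Mul(4, Pow(L, 2)) (Function('T')(L) = Pow(Mul(2, L), 2) = Mul(4, Pow(L, 2)))
Function('W')(I) = Add(-3, Mul(-6, I))
Function('u')(V, J) = 36 (Function('u')(V, J) = Pow(6, 2) = 36)
D = 1149 (D = Add(-7, Pow(Add(36, -2), 2)) = Add(-7, Pow(34, 2)) = Add(-7, 1156) = 1149)
Pow(Add(D, Function('W')(Function('T')(-2))), 2) = Pow(Add(1149, Add(-3, Mul(-6, Mul(4, Pow(-2, 2))))), 2) = Pow(Add(1149, Add(-3, Mul(-6, Mul(4, 4)))), 2) = Pow(Add(1149, Add(-3, Mul(-6, 16))), 2) = Pow(Add(1149, Add(-3, -96)), 2) = Pow(Add(1149, -99), 2) = Pow(1050, 2) = 1102500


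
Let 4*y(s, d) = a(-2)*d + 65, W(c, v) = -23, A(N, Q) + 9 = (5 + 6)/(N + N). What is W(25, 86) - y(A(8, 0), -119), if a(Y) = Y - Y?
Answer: -157/4 ≈ -39.250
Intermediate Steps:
a(Y) = 0
A(N, Q) = -9 + 11/(2*N) (A(N, Q) = -9 + (5 + 6)/(N + N) = -9 + 11/((2*N)) = -9 + 11*(1/(2*N)) = -9 + 11/(2*N))
y(s, d) = 65/4 (y(s, d) = (0*d + 65)/4 = (0 + 65)/4 = (¼)*65 = 65/4)
W(25, 86) - y(A(8, 0), -119) = -23 - 1*65/4 = -23 - 65/4 = -157/4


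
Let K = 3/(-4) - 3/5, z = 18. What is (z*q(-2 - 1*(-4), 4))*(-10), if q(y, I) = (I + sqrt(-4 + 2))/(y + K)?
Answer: -14400/13 - 3600*I*sqrt(2)/13 ≈ -1107.7 - 391.63*I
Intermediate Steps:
K = -27/20 (K = 3*(-1/4) - 3*1/5 = -3/4 - 3/5 = -27/20 ≈ -1.3500)
q(y, I) = (I + I*sqrt(2))/(-27/20 + y) (q(y, I) = (I + sqrt(-4 + 2))/(y - 27/20) = (I + sqrt(-2))/(-27/20 + y) = (I + I*sqrt(2))/(-27/20 + y))
(z*q(-2 - 1*(-4), 4))*(-10) = (18*(20*(4 + I*sqrt(2))/(-27 + 20*(-2 - 1*(-4)))))*(-10) = (18*(20*(4 + I*sqrt(2))/(-27 + 20*(-2 + 4))))*(-10) = (18*(20*(4 + I*sqrt(2))/(-27 + 20*2)))*(-10) = (18*(20*(4 + I*sqrt(2))/(-27 + 40)))*(-10) = (18*(20*(4 + I*sqrt(2))/13))*(-10) = (18*(20*(1/13)*(4 + I*sqrt(2))))*(-10) = (18*(80/13 + 20*I*sqrt(2)/13))*(-10) = (1440/13 + 360*I*sqrt(2)/13)*(-10) = -14400/13 - 3600*I*sqrt(2)/13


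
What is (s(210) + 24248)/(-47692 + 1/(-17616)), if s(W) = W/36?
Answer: -427255528/840142273 ≈ -0.50855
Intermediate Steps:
s(W) = W/36 (s(W) = W*(1/36) = W/36)
(s(210) + 24248)/(-47692 + 1/(-17616)) = ((1/36)*210 + 24248)/(-47692 + 1/(-17616)) = (35/6 + 24248)/(-47692 - 1/17616) = 145523/(6*(-840142273/17616)) = (145523/6)*(-17616/840142273) = -427255528/840142273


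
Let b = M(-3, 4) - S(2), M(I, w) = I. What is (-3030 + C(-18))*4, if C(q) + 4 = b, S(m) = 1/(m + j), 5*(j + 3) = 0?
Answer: -12144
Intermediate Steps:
j = -3 (j = -3 + (1/5)*0 = -3 + 0 = -3)
S(m) = 1/(-3 + m) (S(m) = 1/(m - 3) = 1/(-3 + m))
b = -2 (b = -3 - 1/(-3 + 2) = -3 - 1/(-1) = -3 - 1*(-1) = -3 + 1 = -2)
C(q) = -6 (C(q) = -4 - 2 = -6)
(-3030 + C(-18))*4 = (-3030 - 6)*4 = -3036*4 = -12144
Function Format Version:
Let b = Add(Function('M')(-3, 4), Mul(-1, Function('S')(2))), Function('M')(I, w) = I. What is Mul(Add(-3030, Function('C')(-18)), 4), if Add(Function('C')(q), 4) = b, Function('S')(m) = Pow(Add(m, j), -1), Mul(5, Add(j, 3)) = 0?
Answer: -12144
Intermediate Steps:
j = -3 (j = Add(-3, Mul(Rational(1, 5), 0)) = Add(-3, 0) = -3)
Function('S')(m) = Pow(Add(-3, m), -1) (Function('S')(m) = Pow(Add(m, -3), -1) = Pow(Add(-3, m), -1))
b = -2 (b = Add(-3, Mul(-1, Pow(Add(-3, 2), -1))) = Add(-3, Mul(-1, Pow(-1, -1))) = Add(-3, Mul(-1, -1)) = Add(-3, 1) = -2)
Function('C')(q) = -6 (Function('C')(q) = Add(-4, -2) = -6)
Mul(Add(-3030, Function('C')(-18)), 4) = Mul(Add(-3030, -6), 4) = Mul(-3036, 4) = -12144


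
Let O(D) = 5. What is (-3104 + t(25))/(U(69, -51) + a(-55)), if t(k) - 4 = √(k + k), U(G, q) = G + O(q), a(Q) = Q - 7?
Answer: -775/3 + 5*√2/12 ≈ -257.74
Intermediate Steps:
a(Q) = -7 + Q
U(G, q) = 5 + G (U(G, q) = G + 5 = 5 + G)
t(k) = 4 + √2*√k (t(k) = 4 + √(k + k) = 4 + √(2*k) = 4 + √2*√k)
(-3104 + t(25))/(U(69, -51) + a(-55)) = (-3104 + (4 + √2*√25))/((5 + 69) + (-7 - 55)) = (-3104 + (4 + √2*5))/(74 - 62) = (-3104 + (4 + 5*√2))/12 = (-3100 + 5*√2)*(1/12) = -775/3 + 5*√2/12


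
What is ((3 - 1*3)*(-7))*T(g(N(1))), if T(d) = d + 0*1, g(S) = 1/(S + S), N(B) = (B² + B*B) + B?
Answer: 0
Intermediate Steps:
N(B) = B + 2*B² (N(B) = (B² + B²) + B = 2*B² + B = B + 2*B²)
g(S) = 1/(2*S)
T(d) = d (T(d) = d + 0 = d)
((3 - 1*3)*(-7))*T(g(N(1))) = ((3 - 1*3)*(-7))*(1/(2*((1*(1 + 2*1))))) = ((3 - 3)*(-7))*(1/(2*((1*(1 + 2))))) = (0*(-7))*(1/(2*((1*3)))) = 0*((½)/3) = 0*((½)*(⅓)) = 0*(⅙) = 0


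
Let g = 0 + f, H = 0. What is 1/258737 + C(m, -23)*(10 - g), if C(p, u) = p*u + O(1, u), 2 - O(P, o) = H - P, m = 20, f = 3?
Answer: -827699662/258737 ≈ -3199.0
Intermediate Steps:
g = 3 (g = 0 + 3 = 3)
O(P, o) = 2 + P (O(P, o) = 2 - (0 - P) = 2 - (-1)*P = 2 + P)
C(p, u) = 3 + p*u (C(p, u) = p*u + (2 + 1) = p*u + 3 = 3 + p*u)
1/258737 + C(m, -23)*(10 - g) = 1/258737 + (3 + 20*(-23))*(10 - 1*3) = 1/258737 + (3 - 460)*(10 - 3) = 1/258737 - 457*7 = 1/258737 - 3199 = -827699662/258737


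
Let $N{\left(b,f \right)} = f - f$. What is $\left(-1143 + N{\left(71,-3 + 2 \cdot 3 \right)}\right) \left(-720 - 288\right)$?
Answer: $1152144$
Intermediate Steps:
$N{\left(b,f \right)} = 0$
$\left(-1143 + N{\left(71,-3 + 2 \cdot 3 \right)}\right) \left(-720 - 288\right) = \left(-1143 + 0\right) \left(-720 - 288\right) = \left(-1143\right) \left(-1008\right) = 1152144$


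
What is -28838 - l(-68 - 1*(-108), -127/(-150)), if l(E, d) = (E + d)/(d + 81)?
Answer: -354050253/12277 ≈ -28839.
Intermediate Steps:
l(E, d) = (E + d)/(81 + d)
-28838 - l(-68 - 1*(-108), -127/(-150)) = -28838 - ((-68 - 1*(-108)) - 127/(-150))/(81 - 127/(-150)) = -28838 - ((-68 + 108) - 127*(-1/150))/(81 - 127*(-1/150)) = -28838 - (40 + 127/150)/(81 + 127/150) = -28838 - 6127/(12277/150*150) = -28838 - 150*6127/(12277*150) = -28838 - 1*6127/12277 = -28838 - 6127/12277 = -354050253/12277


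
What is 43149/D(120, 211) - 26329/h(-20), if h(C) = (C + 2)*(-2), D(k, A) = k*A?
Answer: -55424743/75960 ≈ -729.66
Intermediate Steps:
D(k, A) = A*k
h(C) = -4 - 2*C (h(C) = (2 + C)*(-2) = -4 - 2*C)
43149/D(120, 211) - 26329/h(-20) = 43149/((211*120)) - 26329/(-4 - 2*(-20)) = 43149/25320 - 26329/(-4 + 40) = 43149*(1/25320) - 26329/36 = 14383/8440 - 26329*1/36 = 14383/8440 - 26329/36 = -55424743/75960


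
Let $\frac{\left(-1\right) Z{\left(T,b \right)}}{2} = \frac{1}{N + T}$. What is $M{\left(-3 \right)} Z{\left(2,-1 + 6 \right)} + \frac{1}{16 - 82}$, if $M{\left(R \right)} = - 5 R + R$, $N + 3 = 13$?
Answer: $- \frac{133}{66} \approx -2.0152$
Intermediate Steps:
$N = 10$ ($N = -3 + 13 = 10$)
$M{\left(R \right)} = - 4 R$
$Z{\left(T,b \right)} = - \frac{2}{10 + T}$
$M{\left(-3 \right)} Z{\left(2,-1 + 6 \right)} + \frac{1}{16 - 82} = \left(-4\right) \left(-3\right) \left(- \frac{2}{10 + 2}\right) + \frac{1}{16 - 82} = 12 \left(- \frac{2}{12}\right) + \frac{1}{-66} = 12 \left(\left(-2\right) \frac{1}{12}\right) - \frac{1}{66} = 12 \left(- \frac{1}{6}\right) - \frac{1}{66} = -2 - \frac{1}{66} = - \frac{133}{66}$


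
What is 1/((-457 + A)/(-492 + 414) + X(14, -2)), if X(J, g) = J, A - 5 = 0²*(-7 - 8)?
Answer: 39/772 ≈ 0.050518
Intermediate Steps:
A = 5 (A = 5 + 0²*(-7 - 8) = 5 + 0*(-15) = 5 + 0 = 5)
1/((-457 + A)/(-492 + 414) + X(14, -2)) = 1/((-457 + 5)/(-492 + 414) + 14) = 1/(-452/(-78) + 14) = 1/(-452*(-1/78) + 14) = 1/(226/39 + 14) = 1/(772/39) = 39/772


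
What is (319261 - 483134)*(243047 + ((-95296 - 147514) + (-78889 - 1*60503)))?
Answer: 22803747315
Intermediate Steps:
(319261 - 483134)*(243047 + ((-95296 - 147514) + (-78889 - 1*60503))) = -163873*(243047 + (-242810 + (-78889 - 60503))) = -163873*(243047 + (-242810 - 139392)) = -163873*(243047 - 382202) = -163873*(-139155) = 22803747315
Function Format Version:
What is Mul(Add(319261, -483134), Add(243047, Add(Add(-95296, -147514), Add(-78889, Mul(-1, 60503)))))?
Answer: 22803747315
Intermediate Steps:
Mul(Add(319261, -483134), Add(243047, Add(Add(-95296, -147514), Add(-78889, Mul(-1, 60503))))) = Mul(-163873, Add(243047, Add(-242810, Add(-78889, -60503)))) = Mul(-163873, Add(243047, Add(-242810, -139392))) = Mul(-163873, Add(243047, -382202)) = Mul(-163873, -139155) = 22803747315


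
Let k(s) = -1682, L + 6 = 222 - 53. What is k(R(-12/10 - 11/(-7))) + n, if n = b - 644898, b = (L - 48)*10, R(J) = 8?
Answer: -645430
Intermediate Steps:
L = 163 (L = -6 + (222 - 53) = -6 + 169 = 163)
b = 1150 (b = (163 - 48)*10 = 115*10 = 1150)
n = -643748 (n = 1150 - 644898 = -643748)
k(R(-12/10 - 11/(-7))) + n = -1682 - 643748 = -645430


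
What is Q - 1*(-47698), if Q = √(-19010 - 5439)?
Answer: 47698 + I*√24449 ≈ 47698.0 + 156.36*I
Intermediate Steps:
Q = I*√24449 (Q = √(-24449) = I*√24449 ≈ 156.36*I)
Q - 1*(-47698) = I*√24449 - 1*(-47698) = I*√24449 + 47698 = 47698 + I*√24449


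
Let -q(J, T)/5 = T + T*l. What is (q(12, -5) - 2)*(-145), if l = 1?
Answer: -6960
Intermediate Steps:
q(J, T) = -10*T (q(J, T) = -5*(T + T*1) = -5*(T + T) = -10*T)
(q(12, -5) - 2)*(-145) = (-10*(-5) - 2)*(-145) = (50 - 2)*(-145) = 48*(-145) = -6960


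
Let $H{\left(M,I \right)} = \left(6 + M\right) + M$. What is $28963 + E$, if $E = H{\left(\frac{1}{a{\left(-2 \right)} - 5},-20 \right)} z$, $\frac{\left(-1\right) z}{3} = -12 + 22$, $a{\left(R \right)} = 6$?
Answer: $28723$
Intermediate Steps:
$z = -30$ ($z = - 3 \left(-12 + 22\right) = \left(-3\right) 10 = -30$)
$H{\left(M,I \right)} = 6 + 2 M$
$E = -240$ ($E = \left(6 + \frac{2}{6 - 5}\right) \left(-30\right) = \left(6 + \frac{2}{1}\right) \left(-30\right) = \left(6 + 2 \cdot 1\right) \left(-30\right) = \left(6 + 2\right) \left(-30\right) = 8 \left(-30\right) = -240$)
$28963 + E = 28963 - 240 = 28723$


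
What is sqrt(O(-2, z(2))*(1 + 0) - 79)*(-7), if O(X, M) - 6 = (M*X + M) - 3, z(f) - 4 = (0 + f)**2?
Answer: -14*I*sqrt(21) ≈ -64.156*I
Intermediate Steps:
z(f) = 4 + f**2 (z(f) = 4 + (0 + f)**2 = 4 + f**2)
O(X, M) = 3 + M + M*X (O(X, M) = 6 + ((M*X + M) - 3) = 6 + ((M + M*X) - 3) = 6 + (-3 + M + M*X) = 3 + M + M*X)
sqrt(O(-2, z(2))*(1 + 0) - 79)*(-7) = sqrt((3 + (4 + 2**2) + (4 + 2**2)*(-2))*(1 + 0) - 79)*(-7) = sqrt((3 + (4 + 4) + (4 + 4)*(-2))*1 - 79)*(-7) = sqrt((3 + 8 + 8*(-2))*1 - 79)*(-7) = sqrt((3 + 8 - 16)*1 - 79)*(-7) = sqrt(-5*1 - 79)*(-7) = sqrt(-5 - 79)*(-7) = sqrt(-84)*(-7) = (2*I*sqrt(21))*(-7) = -14*I*sqrt(21)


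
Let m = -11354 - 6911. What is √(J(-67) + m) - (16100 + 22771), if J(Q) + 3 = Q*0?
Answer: -38871 + 2*I*√4567 ≈ -38871.0 + 135.16*I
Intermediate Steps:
J(Q) = -3 (J(Q) = -3 + Q*0 = -3 + 0 = -3)
m = -18265
√(J(-67) + m) - (16100 + 22771) = √(-3 - 18265) - (16100 + 22771) = √(-18268) - 1*38871 = 2*I*√4567 - 38871 = -38871 + 2*I*√4567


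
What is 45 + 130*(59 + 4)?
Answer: 8235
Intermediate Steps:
45 + 130*(59 + 4) = 45 + 130*63 = 45 + 8190 = 8235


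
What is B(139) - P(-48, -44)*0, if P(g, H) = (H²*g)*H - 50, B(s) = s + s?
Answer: 278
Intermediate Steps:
B(s) = 2*s
P(g, H) = -50 + g*H³ (P(g, H) = (g*H²)*H - 50 = g*H³ - 50 = -50 + g*H³)
B(139) - P(-48, -44)*0 = 2*139 - (-50 - 48*(-44)³)*0 = 278 - (-50 - 48*(-85184))*0 = 278 - (-50 + 4088832)*0 = 278 - 4088782*0 = 278 - 1*0 = 278 + 0 = 278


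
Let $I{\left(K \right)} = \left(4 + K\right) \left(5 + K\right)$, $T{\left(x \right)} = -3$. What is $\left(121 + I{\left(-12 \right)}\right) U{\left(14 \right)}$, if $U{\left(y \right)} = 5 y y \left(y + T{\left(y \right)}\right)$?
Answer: $1908060$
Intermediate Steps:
$U{\left(y \right)} = 5 y^{2} \left(-3 + y\right)$ ($U{\left(y \right)} = 5 y y \left(y - 3\right) = 5 y^{2} \left(-3 + y\right)$)
$\left(121 + I{\left(-12 \right)}\right) U{\left(14 \right)} = \left(121 + \left(20 + \left(-12\right)^{2} + 9 \left(-12\right)\right)\right) 5 \cdot 14^{2} \left(-3 + 14\right) = \left(121 + \left(20 + 144 - 108\right)\right) 5 \cdot 196 \cdot 11 = \left(121 + 56\right) 10780 = 177 \cdot 10780 = 1908060$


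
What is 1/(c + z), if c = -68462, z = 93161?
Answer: 1/24699 ≈ 4.0487e-5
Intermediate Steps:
1/(c + z) = 1/(-68462 + 93161) = 1/24699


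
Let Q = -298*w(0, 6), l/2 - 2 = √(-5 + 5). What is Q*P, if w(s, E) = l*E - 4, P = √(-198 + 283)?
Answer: -5960*√85 ≈ -54949.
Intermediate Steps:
l = 4 (l = 4 + 2*√(-5 + 5) = 4 + 2*√0 = 4 + 2*0 = 4 + 0 = 4)
P = √85 ≈ 9.2195
w(s, E) = -4 + 4*E (w(s, E) = 4*E - 4 = -4 + 4*E)
Q = -5960 (Q = -298*(-4 + 4*6) = -298*(-4 + 24) = -298*20 = -5960)
Q*P = -5960*√85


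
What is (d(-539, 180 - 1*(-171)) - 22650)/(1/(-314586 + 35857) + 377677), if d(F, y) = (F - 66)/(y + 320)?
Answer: -385121252945/6421441484452 ≈ -0.059974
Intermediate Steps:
d(F, y) = (-66 + F)/(320 + y)
(d(-539, 180 - 1*(-171)) - 22650)/(1/(-314586 + 35857) + 377677) = ((-66 - 539)/(320 + (180 - 1*(-171))) - 22650)/(1/(-314586 + 35857) + 377677) = (-605/(320 + (180 + 171)) - 22650)/(1/(-278729) + 377677) = (-605/(320 + 351) - 22650)/(-1/278729 + 377677) = (-605/671 - 22650)/(105269532532/278729) = ((1/671)*(-605) - 22650)*(278729/105269532532) = (-55/61 - 22650)*(278729/105269532532) = -1381705/61*278729/105269532532 = -385121252945/6421441484452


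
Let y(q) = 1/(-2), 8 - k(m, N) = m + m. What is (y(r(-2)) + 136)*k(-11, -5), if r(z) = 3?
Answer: 4065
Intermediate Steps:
k(m, N) = 8 - 2*m (k(m, N) = 8 - (m + m) = 8 - 2*m)
y(q) = -½
(y(r(-2)) + 136)*k(-11, -5) = (-½ + 136)*(8 - 2*(-11)) = 271*(8 + 22)/2 = (271/2)*30 = 4065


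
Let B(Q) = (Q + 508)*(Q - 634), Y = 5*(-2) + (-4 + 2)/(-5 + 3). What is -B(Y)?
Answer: 320857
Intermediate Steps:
Y = -9 (Y = -10 - 2/(-2) = -10 - 2*(-1/2) = -10 + 1 = -9)
B(Q) = (-634 + Q)*(508 + Q) (B(Q) = (508 + Q)*(-634 + Q) = (-634 + Q)*(508 + Q))
-B(Y) = -(-322072 + (-9)**2 - 126*(-9)) = -(-322072 + 81 + 1134) = -1*(-320857) = 320857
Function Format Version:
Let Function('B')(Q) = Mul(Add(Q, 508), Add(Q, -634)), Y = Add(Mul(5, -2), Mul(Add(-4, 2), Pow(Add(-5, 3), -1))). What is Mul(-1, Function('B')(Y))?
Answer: 320857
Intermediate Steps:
Y = -9 (Y = Add(-10, Mul(-2, Pow(-2, -1))) = Add(-10, Mul(-2, Rational(-1, 2))) = Add(-10, 1) = -9)
Function('B')(Q) = Mul(Add(-634, Q), Add(508, Q)) (Function('B')(Q) = Mul(Add(508, Q), Add(-634, Q)) = Mul(Add(-634, Q), Add(508, Q)))
Mul(-1, Function('B')(Y)) = Mul(-1, Add(-322072, Pow(-9, 2), Mul(-126, -9))) = Mul(-1, Add(-322072, 81, 1134)) = Mul(-1, -320857) = 320857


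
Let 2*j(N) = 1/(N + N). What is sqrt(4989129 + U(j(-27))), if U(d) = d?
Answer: sqrt(1616477793)/18 ≈ 2233.6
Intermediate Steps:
j(N) = 1/(4*N) (j(N) = 1/(2*(N + N)) = 1/(2*((2*N))) = (1/(2*N))/2 = 1/(4*N))
sqrt(4989129 + U(j(-27))) = sqrt(4989129 + (1/4)/(-27)) = sqrt(4989129 + (1/4)*(-1/27)) = sqrt(4989129 - 1/108) = sqrt(538825931/108) = sqrt(1616477793)/18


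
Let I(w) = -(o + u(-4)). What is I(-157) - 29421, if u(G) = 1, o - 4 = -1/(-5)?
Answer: -147131/5 ≈ -29426.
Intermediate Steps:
o = 21/5 (o = 4 - 1/(-5) = 4 - 1*(-⅕) = 4 + ⅕ = 21/5 ≈ 4.2000)
I(w) = -26/5 (I(w) = -(21/5 + 1) = -1*26/5 = -26/5)
I(-157) - 29421 = -26/5 - 29421 = -147131/5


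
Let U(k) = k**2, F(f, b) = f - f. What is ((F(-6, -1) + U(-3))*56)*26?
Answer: 13104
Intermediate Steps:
F(f, b) = 0
((F(-6, -1) + U(-3))*56)*26 = ((0 + (-3)**2)*56)*26 = ((0 + 9)*56)*26 = (9*56)*26 = 504*26 = 13104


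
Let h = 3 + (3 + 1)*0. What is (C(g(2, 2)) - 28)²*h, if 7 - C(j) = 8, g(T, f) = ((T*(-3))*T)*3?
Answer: 2523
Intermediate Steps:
g(T, f) = -9*T² (g(T, f) = ((-3*T)*T)*3 = -3*T²*3 = -9*T²)
C(j) = -1 (C(j) = 7 - 1*8 = 7 - 8 = -1)
h = 3 (h = 3 + 4*0 = 3 + 0 = 3)
(C(g(2, 2)) - 28)²*h = (-1 - 28)²*3 = (-29)²*3 = 841*3 = 2523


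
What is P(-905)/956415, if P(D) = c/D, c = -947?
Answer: 947/865555575 ≈ 1.0941e-6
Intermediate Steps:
P(D) = -947/D
P(-905)/956415 = -947/(-905)/956415 = -947*(-1/905)*(1/956415) = (947/905)*(1/956415) = 947/865555575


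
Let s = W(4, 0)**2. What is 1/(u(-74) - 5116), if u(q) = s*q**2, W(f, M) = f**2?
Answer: 1/1396740 ≈ 7.1595e-7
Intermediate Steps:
s = 256 (s = (4**2)**2 = 16**2 = 256)
u(q) = 256*q**2
1/(u(-74) - 5116) = 1/(256*(-74)**2 - 5116) = 1/(256*5476 - 5116) = 1/(1401856 - 5116) = 1/1396740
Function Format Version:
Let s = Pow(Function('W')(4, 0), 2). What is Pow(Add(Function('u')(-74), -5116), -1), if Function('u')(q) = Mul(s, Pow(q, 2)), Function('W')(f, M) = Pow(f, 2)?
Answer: Rational(1, 1396740) ≈ 7.1595e-7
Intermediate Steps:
s = 256 (s = Pow(Pow(4, 2), 2) = Pow(16, 2) = 256)
Function('u')(q) = Mul(256, Pow(q, 2))
Pow(Add(Function('u')(-74), -5116), -1) = Pow(Add(Mul(256, Pow(-74, 2)), -5116), -1) = Pow(Add(Mul(256, 5476), -5116), -1) = Pow(Add(1401856, -5116), -1) = Pow(1396740, -1) = Rational(1, 1396740)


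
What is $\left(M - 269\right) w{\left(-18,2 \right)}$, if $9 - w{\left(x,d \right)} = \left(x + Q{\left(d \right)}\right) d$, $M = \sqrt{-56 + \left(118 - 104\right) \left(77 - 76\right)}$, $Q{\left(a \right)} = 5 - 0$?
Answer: $-9415 + 35 i \sqrt{42} \approx -9415.0 + 226.83 i$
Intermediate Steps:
$Q{\left(a \right)} = 5$ ($Q{\left(a \right)} = 5 + 0 = 5$)
$M = i \sqrt{42}$ ($M = \sqrt{-56 + 14 \cdot 1} = \sqrt{-56 + 14} = \sqrt{-42} = i \sqrt{42} \approx 6.4807 i$)
$w{\left(x,d \right)} = 9 - d \left(5 + x\right)$ ($w{\left(x,d \right)} = 9 - \left(x + 5\right) d = 9 - \left(5 + x\right) d = 9 - d \left(5 + x\right)$)
$\left(M - 269\right) w{\left(-18,2 \right)} = \left(i \sqrt{42} - 269\right) \left(9 - 10 - 2 \left(-18\right)\right) = \left(-269 + i \sqrt{42}\right) \left(9 - 10 + 36\right) = \left(-269 + i \sqrt{42}\right) 35 = -9415 + 35 i \sqrt{42}$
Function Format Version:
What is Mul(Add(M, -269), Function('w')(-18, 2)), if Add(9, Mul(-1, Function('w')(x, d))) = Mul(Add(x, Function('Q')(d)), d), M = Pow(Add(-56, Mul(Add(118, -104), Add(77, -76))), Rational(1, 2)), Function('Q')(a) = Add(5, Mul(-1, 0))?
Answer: Add(-9415, Mul(35, I, Pow(42, Rational(1, 2)))) ≈ Add(-9415.0, Mul(226.83, I))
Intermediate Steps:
Function('Q')(a) = 5 (Function('Q')(a) = Add(5, 0) = 5)
M = Mul(I, Pow(42, Rational(1, 2))) (M = Pow(Add(-56, Mul(14, 1)), Rational(1, 2)) = Pow(Add(-56, 14), Rational(1, 2)) = Pow(-42, Rational(1, 2)) = Mul(I, Pow(42, Rational(1, 2))) ≈ Mul(6.4807, I))
Function('w')(x, d) = Add(9, Mul(-1, d, Add(5, x))) (Function('w')(x, d) = Add(9, Mul(-1, Mul(Add(x, 5), d))) = Add(9, Mul(-1, Mul(Add(5, x), d))) = Add(9, Mul(-1, Mul(d, Add(5, x)))) = Add(9, Mul(-1, d, Add(5, x))))
Mul(Add(M, -269), Function('w')(-18, 2)) = Mul(Add(Mul(I, Pow(42, Rational(1, 2))), -269), Add(9, Mul(-5, 2), Mul(-1, 2, -18))) = Mul(Add(-269, Mul(I, Pow(42, Rational(1, 2)))), Add(9, -10, 36)) = Mul(Add(-269, Mul(I, Pow(42, Rational(1, 2)))), 35) = Add(-9415, Mul(35, I, Pow(42, Rational(1, 2))))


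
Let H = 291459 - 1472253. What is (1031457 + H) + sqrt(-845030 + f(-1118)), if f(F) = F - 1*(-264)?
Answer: -149337 + 2*I*sqrt(211471) ≈ -1.4934e+5 + 919.72*I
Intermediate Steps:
f(F) = 264 + F (f(F) = F + 264 = 264 + F)
H = -1180794
(1031457 + H) + sqrt(-845030 + f(-1118)) = (1031457 - 1180794) + sqrt(-845030 + (264 - 1118)) = -149337 + sqrt(-845030 - 854) = -149337 + sqrt(-845884) = -149337 + 2*I*sqrt(211471)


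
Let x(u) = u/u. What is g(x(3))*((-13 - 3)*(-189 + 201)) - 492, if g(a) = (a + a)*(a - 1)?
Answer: -492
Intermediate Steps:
x(u) = 1
g(a) = 2*a*(-1 + a) (g(a) = (2*a)*(-1 + a) = 2*a*(-1 + a))
g(x(3))*((-13 - 3)*(-189 + 201)) - 492 = (2*1*(-1 + 1))*((-13 - 3)*(-189 + 201)) - 492 = (2*1*0)*(-16*12) - 492 = 0*(-192) - 492 = 0 - 492 = -492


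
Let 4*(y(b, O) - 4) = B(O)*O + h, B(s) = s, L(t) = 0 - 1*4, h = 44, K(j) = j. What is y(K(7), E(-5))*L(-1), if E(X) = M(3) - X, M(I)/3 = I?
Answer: -256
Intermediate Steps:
M(I) = 3*I
L(t) = -4 (L(t) = 0 - 4 = -4)
E(X) = 9 - X (E(X) = 3*3 - X = 9 - X)
y(b, O) = 15 + O²/4 (y(b, O) = 4 + (O*O + 44)/4 = 4 + (O² + 44)/4 = 4 + (44 + O²)/4 = 4 + (11 + O²/4) = 15 + O²/4)
y(K(7), E(-5))*L(-1) = (15 + (9 - 1*(-5))²/4)*(-4) = (15 + (9 + 5)²/4)*(-4) = (15 + (¼)*14²)*(-4) = (15 + (¼)*196)*(-4) = (15 + 49)*(-4) = 64*(-4) = -256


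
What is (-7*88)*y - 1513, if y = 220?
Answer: -137033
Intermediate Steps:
(-7*88)*y - 1513 = -7*88*220 - 1513 = -616*220 - 1513 = -135520 - 1513 = -137033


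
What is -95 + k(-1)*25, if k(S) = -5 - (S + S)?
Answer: -170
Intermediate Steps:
k(S) = -5 - 2*S
-95 + k(-1)*25 = -95 + (-5 - 2*(-1))*25 = -95 + (-5 + 2)*25 = -95 - 3*25 = -95 - 75 = -170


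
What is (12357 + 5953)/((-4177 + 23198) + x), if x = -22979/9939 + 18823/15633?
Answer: 948313881990/985080702739 ≈ 0.96268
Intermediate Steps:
x = -57382970/51792129 (x = -22979*1/9939 + 18823*(1/15633) = -22979/9939 + 18823/15633 = -57382970/51792129 ≈ -1.1079)
(12357 + 5953)/((-4177 + 23198) + x) = (12357 + 5953)/((-4177 + 23198) - 57382970/51792129) = 18310/(19021 - 57382970/51792129) = 18310/(985080702739/51792129) = 18310*(51792129/985080702739) = 948313881990/985080702739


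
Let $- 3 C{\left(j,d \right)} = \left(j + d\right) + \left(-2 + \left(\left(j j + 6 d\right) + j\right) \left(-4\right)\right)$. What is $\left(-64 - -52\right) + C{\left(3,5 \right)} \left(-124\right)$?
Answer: $-6708$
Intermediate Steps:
$C{\left(j,d \right)} = \frac{2}{3} + j + \frac{4 j^{2}}{3} + \frac{23 d}{3}$ ($C{\left(j,d \right)} = - \frac{\left(j + d\right) + \left(-2 + \left(\left(j j + 6 d\right) + j\right) \left(-4\right)\right)}{3} = - \frac{\left(d + j\right) + \left(-2 + \left(\left(j^{2} + 6 d\right) + j\right) \left(-4\right)\right)}{3} = - \frac{\left(d + j\right) + \left(-2 + \left(j + j^{2} + 6 d\right) \left(-4\right)\right)}{3} = - \frac{\left(d + j\right) - \left(2 + 4 j + 4 j^{2} + 24 d\right)}{3} = - \frac{-2 - 23 d - 4 j^{2} - 3 j}{3} = \frac{2}{3} + j + \frac{4 j^{2}}{3} + \frac{23 d}{3}$)
$\left(-64 - -52\right) + C{\left(3,5 \right)} \left(-124\right) = \left(-64 - -52\right) + \left(\frac{2}{3} + 3 + \frac{4 \cdot 3^{2}}{3} + \frac{23}{3} \cdot 5\right) \left(-124\right) = \left(-64 + 52\right) + \left(\frac{2}{3} + 3 + \frac{4}{3} \cdot 9 + \frac{115}{3}\right) \left(-124\right) = -12 + \left(\frac{2}{3} + 3 + 12 + \frac{115}{3}\right) \left(-124\right) = -12 + 54 \left(-124\right) = -12 - 6696 = -6708$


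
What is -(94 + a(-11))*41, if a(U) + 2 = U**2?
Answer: -8733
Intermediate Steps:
a(U) = -2 + U**2
-(94 + a(-11))*41 = -(94 + (-2 + (-11)**2))*41 = -(94 + (-2 + 121))*41 = -(94 + 119)*41 = -213*41 = -1*8733 = -8733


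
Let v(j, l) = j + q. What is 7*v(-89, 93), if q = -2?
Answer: -637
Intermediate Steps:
v(j, l) = -2 + j (v(j, l) = j - 2 = -2 + j)
7*v(-89, 93) = 7*(-2 - 89) = 7*(-91) = -637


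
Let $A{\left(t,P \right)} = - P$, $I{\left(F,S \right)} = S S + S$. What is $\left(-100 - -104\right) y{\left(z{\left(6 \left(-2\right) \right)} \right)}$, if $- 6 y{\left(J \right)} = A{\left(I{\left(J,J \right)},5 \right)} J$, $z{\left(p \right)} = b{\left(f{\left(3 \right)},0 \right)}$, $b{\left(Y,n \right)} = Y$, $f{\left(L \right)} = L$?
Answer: $10$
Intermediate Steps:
$I{\left(F,S \right)} = S + S^{2}$ ($I{\left(F,S \right)} = S^{2} + S = S + S^{2}$)
$z{\left(p \right)} = 3$
$y{\left(J \right)} = \frac{5 J}{6}$ ($y{\left(J \right)} = - \frac{\left(-1\right) 5 J}{6} = - \frac{\left(-5\right) J}{6} = \frac{5 J}{6}$)
$\left(-100 - -104\right) y{\left(z{\left(6 \left(-2\right) \right)} \right)} = \left(-100 - -104\right) \frac{5}{6} \cdot 3 = \left(-100 + 104\right) \frac{5}{2} = 4 \cdot \frac{5}{2} = 10$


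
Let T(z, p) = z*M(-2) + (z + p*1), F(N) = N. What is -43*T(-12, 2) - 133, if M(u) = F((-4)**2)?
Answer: 8553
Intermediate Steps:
M(u) = 16 (M(u) = (-4)**2 = 16)
T(z, p) = p + 17*z (T(z, p) = z*16 + (z + p*1) = 16*z + (z + p) = 16*z + (p + z) = p + 17*z)
-43*T(-12, 2) - 133 = -43*(2 + 17*(-12)) - 133 = -43*(2 - 204) - 133 = -43*(-202) - 133 = 8686 - 133 = 8553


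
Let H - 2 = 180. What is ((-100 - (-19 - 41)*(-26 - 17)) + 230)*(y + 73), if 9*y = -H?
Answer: -1163750/9 ≈ -1.2931e+5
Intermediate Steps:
H = 182 (H = 2 + 180 = 182)
y = -182/9 (y = (-1*182)/9 = (1/9)*(-182) = -182/9 ≈ -20.222)
((-100 - (-19 - 41)*(-26 - 17)) + 230)*(y + 73) = ((-100 - (-19 - 41)*(-26 - 17)) + 230)*(-182/9 + 73) = ((-100 - (-60)*(-43)) + 230)*(475/9) = ((-100 - 1*2580) + 230)*(475/9) = ((-100 - 2580) + 230)*(475/9) = (-2680 + 230)*(475/9) = -2450*475/9 = -1163750/9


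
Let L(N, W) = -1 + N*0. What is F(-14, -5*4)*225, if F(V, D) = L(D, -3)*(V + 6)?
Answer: 1800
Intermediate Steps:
L(N, W) = -1 (L(N, W) = -1 + 0 = -1)
F(V, D) = -6 - V (F(V, D) = -(V + 6) = -(6 + V) = -6 - V)
F(-14, -5*4)*225 = (-6 - 1*(-14))*225 = (-6 + 14)*225 = 8*225 = 1800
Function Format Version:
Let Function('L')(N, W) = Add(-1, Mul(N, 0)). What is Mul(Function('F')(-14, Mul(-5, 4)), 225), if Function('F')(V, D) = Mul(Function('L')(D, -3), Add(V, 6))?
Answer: 1800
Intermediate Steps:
Function('L')(N, W) = -1 (Function('L')(N, W) = Add(-1, 0) = -1)
Function('F')(V, D) = Add(-6, Mul(-1, V)) (Function('F')(V, D) = Mul(-1, Add(V, 6)) = Mul(-1, Add(6, V)) = Add(-6, Mul(-1, V)))
Mul(Function('F')(-14, Mul(-5, 4)), 225) = Mul(Add(-6, Mul(-1, -14)), 225) = Mul(Add(-6, 14), 225) = Mul(8, 225) = 1800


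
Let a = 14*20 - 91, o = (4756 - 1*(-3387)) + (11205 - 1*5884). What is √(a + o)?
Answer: 3*√1517 ≈ 116.85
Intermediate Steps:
o = 13464 (o = (4756 + 3387) + (11205 - 5884) = 8143 + 5321 = 13464)
a = 189 (a = 280 - 91 = 189)
√(a + o) = √(189 + 13464) = √13653 = 3*√1517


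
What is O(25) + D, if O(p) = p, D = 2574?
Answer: 2599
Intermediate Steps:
O(25) + D = 25 + 2574 = 2599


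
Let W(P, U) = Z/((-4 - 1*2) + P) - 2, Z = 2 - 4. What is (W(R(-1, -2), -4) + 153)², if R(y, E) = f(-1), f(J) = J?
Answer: 1121481/49 ≈ 22887.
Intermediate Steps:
R(y, E) = -1
Z = -2
W(P, U) = -2 - 2/(-6 + P) (W(P, U) = -2/((-4 - 1*2) + P) - 2 = -2/((-4 - 2) + P) - 2 = -2/(-6 + P) - 2 = -2 - 2/(-6 + P))
(W(R(-1, -2), -4) + 153)² = (2*(5 - 1*(-1))/(-6 - 1) + 153)² = (2*(5 + 1)/(-7) + 153)² = (2*(-⅐)*6 + 153)² = (-12/7 + 153)² = (1059/7)² = 1121481/49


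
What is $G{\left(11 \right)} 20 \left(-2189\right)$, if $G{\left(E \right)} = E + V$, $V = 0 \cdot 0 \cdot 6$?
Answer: $-481580$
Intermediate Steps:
$V = 0$ ($V = 0 \cdot 6 = 0$)
$G{\left(E \right)} = E$ ($G{\left(E \right)} = E + 0 = E$)
$G{\left(11 \right)} 20 \left(-2189\right) = 11 \cdot 20 \left(-2189\right) = 220 \left(-2189\right) = -481580$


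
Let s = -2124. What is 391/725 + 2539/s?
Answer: -1010291/1539900 ≈ -0.65608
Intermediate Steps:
391/725 + 2539/s = 391/725 + 2539/(-2124) = 391*(1/725) + 2539*(-1/2124) = 391/725 - 2539/2124 = -1010291/1539900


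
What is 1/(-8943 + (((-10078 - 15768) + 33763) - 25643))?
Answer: -1/26669 ≈ -3.7497e-5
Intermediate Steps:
1/(-8943 + (((-10078 - 15768) + 33763) - 25643)) = 1/(-8943 + ((-25846 + 33763) - 25643)) = 1/(-8943 + (7917 - 25643)) = 1/(-8943 - 17726) = 1/(-26669) = -1/26669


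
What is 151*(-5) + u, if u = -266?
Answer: -1021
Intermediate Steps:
151*(-5) + u = 151*(-5) - 266 = -755 - 266 = -1021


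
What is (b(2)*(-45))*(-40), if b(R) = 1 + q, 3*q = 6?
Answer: 5400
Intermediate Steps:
q = 2 (q = (⅓)*6 = 2)
b(R) = 3 (b(R) = 1 + 2 = 3)
(b(2)*(-45))*(-40) = (3*(-45))*(-40) = -135*(-40) = 5400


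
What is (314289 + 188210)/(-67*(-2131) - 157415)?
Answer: -502499/14638 ≈ -34.328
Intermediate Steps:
(314289 + 188210)/(-67*(-2131) - 157415) = 502499/(142777 - 157415) = 502499/(-14638) = 502499*(-1/14638) = -502499/14638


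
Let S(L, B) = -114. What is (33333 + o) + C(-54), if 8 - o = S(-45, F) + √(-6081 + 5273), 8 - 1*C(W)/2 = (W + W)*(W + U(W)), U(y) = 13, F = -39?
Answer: 24615 - 2*I*√202 ≈ 24615.0 - 28.425*I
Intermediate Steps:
C(W) = 16 - 4*W*(13 + W) (C(W) = 16 - 2*(W + W)*(W + 13) = 16 - 2*2*W*(13 + W) = 16 - 4*W*(13 + W))
o = 122 - 2*I*√202 (o = 8 - (-114 + √(-6081 + 5273)) = 8 - (-114 + √(-808)) = 8 - (-114 + 2*I*√202) = 8 + (114 - 2*I*√202) = 122 - 2*I*√202 ≈ 122.0 - 28.425*I)
(33333 + o) + C(-54) = (33333 + (122 - 2*I*√202)) + (16 - 52*(-54) - 4*(-54)²) = (33455 - 2*I*√202) + (16 + 2808 - 4*2916) = (33455 - 2*I*√202) + (16 + 2808 - 11664) = (33455 - 2*I*√202) - 8840 = 24615 - 2*I*√202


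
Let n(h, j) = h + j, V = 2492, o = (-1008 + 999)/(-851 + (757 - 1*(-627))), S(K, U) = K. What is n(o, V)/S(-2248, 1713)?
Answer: -1328227/1198184 ≈ -1.1085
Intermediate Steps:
o = -9/533 (o = -9/(-851 + (757 + 627)) = -9/(-851 + 1384) = -9/533 ≈ -0.016886)
n(o, V)/S(-2248, 1713) = (-9/533 + 2492)/(-2248) = (1328227/533)*(-1/2248) = -1328227/1198184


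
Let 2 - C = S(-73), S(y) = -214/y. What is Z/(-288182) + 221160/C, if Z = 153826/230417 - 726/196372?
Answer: -2392256269858515578435/10075977123659348 ≈ -2.3742e+5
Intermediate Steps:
C = -68/73 (C = 2 - (-214)/(-73) = 2 - (-214)*(-1)/73 = 2 - 1*214/73 = 2 - 214/73 = -68/73 ≈ -0.93151)
Z = 1365447115/2056702142 (Z = 153826*(1/230417) - 726*1/196372 = 153826/230417 - 33/8926 = 1365447115/2056702142 ≈ 0.66390)
Z/(-288182) + 221160/C = (1365447115/2056702142)/(-288182) + 221160/(-68/73) = (1365447115/2056702142)*(-1/288182) + 221160*(-73/68) = -1365447115/592704536685844 - 4036170/17 = -2392256269858515578435/10075977123659348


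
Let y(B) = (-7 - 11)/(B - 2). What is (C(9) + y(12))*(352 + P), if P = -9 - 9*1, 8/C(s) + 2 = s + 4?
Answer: -19706/55 ≈ -358.29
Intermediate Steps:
C(s) = 8/(2 + s) (C(s) = 8/(-2 + (s + 4)) = 8/(-2 + (4 + s)) = 8/(2 + s))
y(B) = -18/(-2 + B)
P = -18 (P = -9 - 9 = -18)
(C(9) + y(12))*(352 + P) = (8/(2 + 9) - 18/(-2 + 12))*(352 - 18) = (8/11 - 18/10)*334 = (8*(1/11) - 18*⅒)*334 = (8/11 - 9/5)*334 = -59/55*334 = -19706/55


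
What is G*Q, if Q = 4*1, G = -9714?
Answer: -38856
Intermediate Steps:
Q = 4
G*Q = -9714*4 = -38856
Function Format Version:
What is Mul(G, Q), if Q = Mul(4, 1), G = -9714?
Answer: -38856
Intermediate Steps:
Q = 4
Mul(G, Q) = Mul(-9714, 4) = -38856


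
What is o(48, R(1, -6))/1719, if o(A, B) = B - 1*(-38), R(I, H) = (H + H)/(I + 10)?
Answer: 406/18909 ≈ 0.021471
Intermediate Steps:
R(I, H) = 2*H/(10 + I) (R(I, H) = (2*H)/(10 + I) = 2*H/(10 + I))
o(A, B) = 38 + B (o(A, B) = B + 38 = 38 + B)
o(48, R(1, -6))/1719 = (38 + 2*(-6)/(10 + 1))/1719 = (38 + 2*(-6)/11)*(1/1719) = (38 + 2*(-6)*(1/11))*(1/1719) = (38 - 12/11)*(1/1719) = (406/11)*(1/1719) = 406/18909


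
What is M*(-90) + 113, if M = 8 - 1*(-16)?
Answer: -2047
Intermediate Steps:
M = 24 (M = 8 + 16 = 24)
M*(-90) + 113 = 24*(-90) + 113 = -2160 + 113 = -2047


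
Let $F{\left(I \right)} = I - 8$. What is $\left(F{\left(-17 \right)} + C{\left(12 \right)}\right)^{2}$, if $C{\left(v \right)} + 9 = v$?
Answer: $484$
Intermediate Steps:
$F{\left(I \right)} = -8 + I$
$C{\left(v \right)} = -9 + v$
$\left(F{\left(-17 \right)} + C{\left(12 \right)}\right)^{2} = \left(\left(-8 - 17\right) + \left(-9 + 12\right)\right)^{2} = \left(-25 + 3\right)^{2} = \left(-22\right)^{2} = 484$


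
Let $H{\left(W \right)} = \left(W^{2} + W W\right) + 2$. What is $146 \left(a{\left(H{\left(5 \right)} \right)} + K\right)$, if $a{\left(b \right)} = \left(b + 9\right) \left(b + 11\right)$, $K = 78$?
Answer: $572466$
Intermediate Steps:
$H{\left(W \right)} = 2 + 2 W^{2}$ ($H{\left(W \right)} = \left(W^{2} + W^{2}\right) + 2 = 2 W^{2} + 2 = 2 + 2 W^{2}$)
$a{\left(b \right)} = \left(9 + b\right) \left(11 + b\right)$
$146 \left(a{\left(H{\left(5 \right)} \right)} + K\right) = 146 \left(\left(99 + \left(2 + 2 \cdot 5^{2}\right)^{2} + 20 \left(2 + 2 \cdot 5^{2}\right)\right) + 78\right) = 146 \left(\left(99 + \left(2 + 2 \cdot 25\right)^{2} + 20 \left(2 + 2 \cdot 25\right)\right) + 78\right) = 146 \left(\left(99 + \left(2 + 50\right)^{2} + 20 \left(2 + 50\right)\right) + 78\right) = 146 \left(\left(99 + 52^{2} + 20 \cdot 52\right) + 78\right) = 146 \left(\left(99 + 2704 + 1040\right) + 78\right) = 146 \left(3843 + 78\right) = 146 \cdot 3921 = 572466$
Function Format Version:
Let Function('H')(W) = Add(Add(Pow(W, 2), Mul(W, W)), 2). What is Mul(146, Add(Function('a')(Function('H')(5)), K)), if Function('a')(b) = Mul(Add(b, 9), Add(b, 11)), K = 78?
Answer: 572466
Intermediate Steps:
Function('H')(W) = Add(2, Mul(2, Pow(W, 2))) (Function('H')(W) = Add(Add(Pow(W, 2), Pow(W, 2)), 2) = Add(Mul(2, Pow(W, 2)), 2) = Add(2, Mul(2, Pow(W, 2))))
Function('a')(b) = Mul(Add(9, b), Add(11, b))
Mul(146, Add(Function('a')(Function('H')(5)), K)) = Mul(146, Add(Add(99, Pow(Add(2, Mul(2, Pow(5, 2))), 2), Mul(20, Add(2, Mul(2, Pow(5, 2))))), 78)) = Mul(146, Add(Add(99, Pow(Add(2, Mul(2, 25)), 2), Mul(20, Add(2, Mul(2, 25)))), 78)) = Mul(146, Add(Add(99, Pow(Add(2, 50), 2), Mul(20, Add(2, 50))), 78)) = Mul(146, Add(Add(99, Pow(52, 2), Mul(20, 52)), 78)) = Mul(146, Add(Add(99, 2704, 1040), 78)) = Mul(146, Add(3843, 78)) = Mul(146, 3921) = 572466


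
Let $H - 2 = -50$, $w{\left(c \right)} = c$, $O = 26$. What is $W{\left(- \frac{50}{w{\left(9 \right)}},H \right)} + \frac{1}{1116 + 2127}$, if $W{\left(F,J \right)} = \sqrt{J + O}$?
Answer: $\frac{1}{3243} + i \sqrt{22} \approx 0.00030836 + 4.6904 i$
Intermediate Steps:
$H = -48$ ($H = 2 - 50 = -48$)
$W{\left(F,J \right)} = \sqrt{26 + J}$ ($W{\left(F,J \right)} = \sqrt{J + 26} = \sqrt{26 + J}$)
$W{\left(- \frac{50}{w{\left(9 \right)}},H \right)} + \frac{1}{1116 + 2127} = \sqrt{26 - 48} + \frac{1}{1116 + 2127} = \sqrt{-22} + \frac{1}{3243} = i \sqrt{22} + \frac{1}{3243} = \frac{1}{3243} + i \sqrt{22}$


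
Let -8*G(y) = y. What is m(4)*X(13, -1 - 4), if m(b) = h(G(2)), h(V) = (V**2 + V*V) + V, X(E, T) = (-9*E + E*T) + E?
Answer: 169/8 ≈ 21.125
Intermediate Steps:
G(y) = -y/8
X(E, T) = -8*E + E*T
h(V) = V + 2*V**2 (h(V) = (V**2 + V**2) + V = 2*V**2 + V = V + 2*V**2)
m(b) = -1/8 (m(b) = (-1/8*2)*(1 + 2*(-1/8*2)) = -(1 + 2*(-1/4))/4 = -(1 - 1/2)/4 = -1/4*1/2 = -1/8)
m(4)*X(13, -1 - 4) = -13*(-8 + (-1 - 4))/8 = -13*(-8 - 5)/8 = -13*(-13)/8 = -1/8*(-169) = 169/8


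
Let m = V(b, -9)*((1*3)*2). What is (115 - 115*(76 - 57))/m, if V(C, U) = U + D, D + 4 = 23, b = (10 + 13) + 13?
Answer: -69/2 ≈ -34.500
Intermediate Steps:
b = 36 (b = 23 + 13 = 36)
D = 19 (D = -4 + 23 = 19)
V(C, U) = 19 + U (V(C, U) = U + 19 = 19 + U)
m = 60 (m = (19 - 9)*((1*3)*2) = 10*(3*2) = 10*6 = 60)
(115 - 115*(76 - 57))/m = (115 - 115*(76 - 57))/60 = (115 - 115*19)*(1/60) = (115 - 2185)*(1/60) = -2070*1/60 = -69/2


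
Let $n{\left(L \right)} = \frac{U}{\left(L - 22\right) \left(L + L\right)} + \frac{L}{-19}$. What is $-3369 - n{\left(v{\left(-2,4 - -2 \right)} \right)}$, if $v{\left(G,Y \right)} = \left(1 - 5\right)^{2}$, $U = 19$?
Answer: $- \frac{12286679}{3648} \approx -3368.1$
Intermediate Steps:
$v{\left(G,Y \right)} = 16$ ($v{\left(G,Y \right)} = \left(-4\right)^{2} = 16$)
$n{\left(L \right)} = - \frac{L}{19} + \frac{19}{2 L \left(-22 + L\right)}$ ($n{\left(L \right)} = \frac{19}{\left(L - 22\right) \left(L + L\right)} + \frac{L}{-19} = \frac{19}{\left(-22 + L\right) 2 L} + L \left(- \frac{1}{19}\right) = \frac{19}{2 L \left(-22 + L\right)} - \frac{L}{19} = - \frac{L}{19} + \frac{19}{2 L \left(-22 + L\right)}$)
$-3369 - n{\left(v{\left(-2,4 - -2 \right)} \right)} = -3369 - \frac{361 - 2 \cdot 16^{3} + 44 \cdot 16^{2}}{38 \cdot 16 \left(-22 + 16\right)} = -3369 - \frac{1}{38} \cdot \frac{1}{16} \frac{1}{-6} \left(361 - 8192 + 44 \cdot 256\right) = -3369 - \frac{1}{38} \cdot \frac{1}{16} \left(- \frac{1}{6}\right) \left(361 - 8192 + 11264\right) = -3369 - \frac{1}{38} \cdot \frac{1}{16} \left(- \frac{1}{6}\right) 3433 = -3369 - - \frac{3433}{3648} = -3369 + \frac{3433}{3648} = - \frac{12286679}{3648}$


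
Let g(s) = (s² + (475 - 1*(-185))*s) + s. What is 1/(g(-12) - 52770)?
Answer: -1/60558 ≈ -1.6513e-5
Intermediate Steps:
g(s) = s² + 661*s (g(s) = (s² + (475 + 185)*s) + s = (s² + 660*s) + s = s² + 661*s)
1/(g(-12) - 52770) = 1/(-12*(661 - 12) - 52770) = 1/(-12*649 - 52770) = 1/(-7788 - 52770) = 1/(-60558) = -1/60558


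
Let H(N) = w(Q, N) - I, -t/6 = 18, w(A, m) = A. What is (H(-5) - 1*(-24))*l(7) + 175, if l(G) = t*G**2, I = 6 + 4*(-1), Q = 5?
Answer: -142709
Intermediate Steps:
I = 2 (I = 6 - 4 = 2)
t = -108 (t = -6*18 = -108)
H(N) = 3 (H(N) = 5 - 1*2 = 5 - 2 = 3)
l(G) = -108*G**2
(H(-5) - 1*(-24))*l(7) + 175 = (3 - 1*(-24))*(-108*7**2) + 175 = (3 + 24)*(-108*49) + 175 = 27*(-5292) + 175 = -142884 + 175 = -142709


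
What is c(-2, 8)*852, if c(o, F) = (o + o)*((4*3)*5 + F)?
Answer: -231744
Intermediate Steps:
c(o, F) = 2*o*(60 + F) (c(o, F) = (2*o)*(12*5 + F) = (2*o)*(60 + F) = 2*o*(60 + F))
c(-2, 8)*852 = (2*(-2)*(60 + 8))*852 = (2*(-2)*68)*852 = -272*852 = -231744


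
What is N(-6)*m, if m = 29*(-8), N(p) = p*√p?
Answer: 1392*I*√6 ≈ 3409.7*I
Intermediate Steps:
N(p) = p^(3/2)
m = -232
N(-6)*m = (-6)^(3/2)*(-232) = -6*I*√6*(-232) = 1392*I*√6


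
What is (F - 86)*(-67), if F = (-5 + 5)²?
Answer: 5762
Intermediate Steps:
F = 0 (F = 0² = 0)
(F - 86)*(-67) = (0 - 86)*(-67) = -86*(-67) = 5762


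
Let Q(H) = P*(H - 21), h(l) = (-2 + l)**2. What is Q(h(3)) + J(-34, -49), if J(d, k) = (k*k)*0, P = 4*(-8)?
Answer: 640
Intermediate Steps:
P = -32
J(d, k) = 0 (J(d, k) = k**2*0 = 0)
Q(H) = 672 - 32*H (Q(H) = -32*(H - 21) = -32*(-21 + H) = 672 - 32*H)
Q(h(3)) + J(-34, -49) = (672 - 32*(-2 + 3)**2) + 0 = (672 - 32*1**2) + 0 = (672 - 32*1) + 0 = (672 - 32) + 0 = 640 + 0 = 640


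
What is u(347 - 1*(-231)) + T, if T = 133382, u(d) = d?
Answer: 133960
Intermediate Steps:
u(347 - 1*(-231)) + T = (347 - 1*(-231)) + 133382 = (347 + 231) + 133382 = 578 + 133382 = 133960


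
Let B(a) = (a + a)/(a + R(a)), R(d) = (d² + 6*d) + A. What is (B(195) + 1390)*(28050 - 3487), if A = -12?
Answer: 224079283505/6563 ≈ 3.4143e+7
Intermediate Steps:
R(d) = -12 + d² + 6*d (R(d) = (d² + 6*d) - 12 = -12 + d² + 6*d)
B(a) = 2*a/(-12 + a² + 7*a) (B(a) = (a + a)/(a + (-12 + a² + 6*a)) = (2*a)/(-12 + a² + 7*a) = 2*a/(-12 + a² + 7*a))
(B(195) + 1390)*(28050 - 3487) = (2*195/(-12 + 195² + 7*195) + 1390)*(28050 - 3487) = (2*195/(-12 + 38025 + 1365) + 1390)*24563 = (2*195/39378 + 1390)*24563 = (2*195*(1/39378) + 1390)*24563 = (65/6563 + 1390)*24563 = (9122635/6563)*24563 = 224079283505/6563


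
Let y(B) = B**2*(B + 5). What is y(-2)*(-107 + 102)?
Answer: -60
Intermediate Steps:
y(B) = B**2*(5 + B)
y(-2)*(-107 + 102) = ((-2)**2*(5 - 2))*(-107 + 102) = (4*3)*(-5) = 12*(-5) = -60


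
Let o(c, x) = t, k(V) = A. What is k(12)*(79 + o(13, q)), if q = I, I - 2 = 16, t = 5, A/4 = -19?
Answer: -6384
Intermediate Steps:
A = -76 (A = 4*(-19) = -76)
k(V) = -76
I = 18 (I = 2 + 16 = 18)
q = 18
o(c, x) = 5
k(12)*(79 + o(13, q)) = -76*(79 + 5) = -76*84 = -6384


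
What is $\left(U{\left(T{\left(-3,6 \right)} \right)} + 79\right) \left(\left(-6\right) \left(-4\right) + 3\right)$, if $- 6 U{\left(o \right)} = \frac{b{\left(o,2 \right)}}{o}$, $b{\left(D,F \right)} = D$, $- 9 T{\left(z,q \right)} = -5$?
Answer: $\frac{4257}{2} \approx 2128.5$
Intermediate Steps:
$T{\left(z,q \right)} = \frac{5}{9}$ ($T{\left(z,q \right)} = \left(- \frac{1}{9}\right) \left(-5\right) = \frac{5}{9}$)
$U{\left(o \right)} = - \frac{1}{6}$ ($U{\left(o \right)} = - \frac{o \frac{1}{o}}{6} = \left(- \frac{1}{6}\right) 1 = - \frac{1}{6}$)
$\left(U{\left(T{\left(-3,6 \right)} \right)} + 79\right) \left(\left(-6\right) \left(-4\right) + 3\right) = \left(- \frac{1}{6} + 79\right) \left(\left(-6\right) \left(-4\right) + 3\right) = \frac{473 \left(24 + 3\right)}{6} = \frac{473}{6} \cdot 27 = \frac{4257}{2}$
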